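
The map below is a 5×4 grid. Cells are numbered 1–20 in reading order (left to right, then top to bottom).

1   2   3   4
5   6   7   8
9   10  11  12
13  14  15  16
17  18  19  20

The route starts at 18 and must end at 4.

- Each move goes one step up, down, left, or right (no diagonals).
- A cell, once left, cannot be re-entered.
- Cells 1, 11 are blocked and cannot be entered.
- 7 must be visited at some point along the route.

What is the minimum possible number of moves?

6

Any route passes through 7 somewhere between 18 and 4. Summing Manhattan distances along the two legs (18 → 7 → 4) gives a lower bound of 4 + 2 = 6 moves.
A route of 6 moves achieves this: 18 → 14 → 10 → 6 → 7 → 3 → 4.
Since 6 matches the lower bound, it is optimal.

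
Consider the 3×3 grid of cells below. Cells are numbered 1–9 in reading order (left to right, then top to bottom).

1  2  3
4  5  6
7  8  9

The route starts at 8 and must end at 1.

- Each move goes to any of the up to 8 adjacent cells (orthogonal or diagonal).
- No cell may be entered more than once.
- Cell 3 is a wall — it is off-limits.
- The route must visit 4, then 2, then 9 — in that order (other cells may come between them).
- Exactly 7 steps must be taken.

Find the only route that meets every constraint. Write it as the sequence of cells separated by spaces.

8 7 4 2 6 9 5 1

The waypoints must appear in the order 4, 2, 9, with no cell reused.
Route from 8: left 1 to 7, up 1 to 4, up-right 1 to 2, down-right 1 to 6, down 1 to 9, up-left 2 to 1 — 7 moves in all.
Check: order respected (4 at step 2, 2 at step 3, 9 at step 5); 7 moves as required.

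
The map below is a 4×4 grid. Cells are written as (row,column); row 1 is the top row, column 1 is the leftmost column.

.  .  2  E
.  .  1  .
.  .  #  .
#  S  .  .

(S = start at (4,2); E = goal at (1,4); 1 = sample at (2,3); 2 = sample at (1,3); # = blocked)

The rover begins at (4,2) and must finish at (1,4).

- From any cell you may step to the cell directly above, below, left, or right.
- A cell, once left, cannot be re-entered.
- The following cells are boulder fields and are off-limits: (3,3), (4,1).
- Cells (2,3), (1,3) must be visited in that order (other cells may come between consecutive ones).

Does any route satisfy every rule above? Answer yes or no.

One route that works: (4,2) → (3,2) → (2,2) → (2,3) → (1,3) → (1,4).

yes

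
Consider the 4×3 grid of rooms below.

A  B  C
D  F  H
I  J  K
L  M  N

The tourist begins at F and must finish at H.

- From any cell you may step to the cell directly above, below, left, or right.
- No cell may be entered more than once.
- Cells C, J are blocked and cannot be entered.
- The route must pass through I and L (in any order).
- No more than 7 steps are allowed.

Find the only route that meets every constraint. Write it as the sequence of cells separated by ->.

The budget equals the shortest possible length, so every move has to be on a shortest route through the required cells.
Route from F: left to D, 2× down (reaching L), 2× right (reaching N), 2× up (reaching H) — 7 moves in all.
Check: all required cells visited; 7 ≤ 7 moves.

F -> D -> I -> L -> M -> N -> K -> H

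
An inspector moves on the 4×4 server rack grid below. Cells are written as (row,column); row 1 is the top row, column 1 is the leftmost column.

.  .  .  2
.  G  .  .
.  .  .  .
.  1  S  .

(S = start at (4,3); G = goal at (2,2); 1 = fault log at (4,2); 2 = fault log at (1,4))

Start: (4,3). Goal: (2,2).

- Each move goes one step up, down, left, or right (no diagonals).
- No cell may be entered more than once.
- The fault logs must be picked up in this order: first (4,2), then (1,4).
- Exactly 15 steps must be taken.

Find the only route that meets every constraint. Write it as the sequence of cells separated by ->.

The waypoints must appear in the order (4,2), (1,4), with no cell reused.
Route from (4,3): right 1 to (4,4), up 1 to (3,4), left 2 to (3,2), down 1 to (4,2), left 1 to (4,1), up 3 to (1,1), right 3 to (1,4), down 1 to (2,4), left 2 to (2,2) — 15 moves in all.
Check: order respected (1 at step 5, 2 at step 12); 15 moves as required.

(4,3) -> (4,4) -> (3,4) -> (3,3) -> (3,2) -> (4,2) -> (4,1) -> (3,1) -> (2,1) -> (1,1) -> (1,2) -> (1,3) -> (1,4) -> (2,4) -> (2,3) -> (2,2)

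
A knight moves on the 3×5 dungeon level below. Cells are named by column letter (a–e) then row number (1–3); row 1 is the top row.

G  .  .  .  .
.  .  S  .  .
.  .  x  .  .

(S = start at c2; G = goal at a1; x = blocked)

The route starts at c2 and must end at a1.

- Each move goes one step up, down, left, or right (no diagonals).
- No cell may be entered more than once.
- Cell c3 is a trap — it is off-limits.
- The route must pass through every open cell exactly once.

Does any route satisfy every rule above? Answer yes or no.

One route that works: c2 → d2 → d3 → e3 → e2 → e1 → d1 → c1 → b1 → b2 → b3 → a3 → a2 → a1.

yes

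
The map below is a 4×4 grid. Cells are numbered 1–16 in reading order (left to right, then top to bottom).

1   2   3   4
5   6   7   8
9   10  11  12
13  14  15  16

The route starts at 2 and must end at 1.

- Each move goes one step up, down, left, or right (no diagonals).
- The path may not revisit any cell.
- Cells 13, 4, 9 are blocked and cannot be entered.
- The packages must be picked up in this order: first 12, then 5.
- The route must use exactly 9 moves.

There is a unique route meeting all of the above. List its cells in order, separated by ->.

The waypoints must appear in the order 12, 5, with no cell reused.
Route from 2: right 1 to 3, down 1 to 7, right 1 to 8, down 1 to 12, left 2 to 10, up 1 to 6, left 1 to 5, up 1 to 1 — 9 moves in all.
Check: order respected (12 at step 4, 5 at step 8); 9 moves as required.

2 -> 3 -> 7 -> 8 -> 12 -> 11 -> 10 -> 6 -> 5 -> 1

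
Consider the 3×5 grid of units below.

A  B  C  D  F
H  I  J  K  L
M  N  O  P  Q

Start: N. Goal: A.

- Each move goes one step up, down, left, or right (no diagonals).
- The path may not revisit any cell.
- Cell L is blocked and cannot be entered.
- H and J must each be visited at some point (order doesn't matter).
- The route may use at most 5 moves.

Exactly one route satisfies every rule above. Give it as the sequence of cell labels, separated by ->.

N -> O -> J -> I -> H -> A

The 5-move cap with required stops at H, J leaves no slack for detours.
Route from N: right 1 to O, up 1 to J, left 2 to H, up 1 to A — 5 moves in all.
Check: all required cells visited; 5 ≤ 5 moves.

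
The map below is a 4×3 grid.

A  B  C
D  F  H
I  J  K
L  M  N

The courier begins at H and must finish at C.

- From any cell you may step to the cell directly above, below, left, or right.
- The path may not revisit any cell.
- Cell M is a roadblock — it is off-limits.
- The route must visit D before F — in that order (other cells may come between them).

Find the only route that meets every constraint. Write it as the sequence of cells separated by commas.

The waypoints must appear in the order D, F, with no cell reused.
Route from H: down to K, 2× left (reaching I), up to D, right to F, up to B, right to C — 7 moves in all.
Check: order respected (D at step 4, F at step 5).

H, K, J, I, D, F, B, C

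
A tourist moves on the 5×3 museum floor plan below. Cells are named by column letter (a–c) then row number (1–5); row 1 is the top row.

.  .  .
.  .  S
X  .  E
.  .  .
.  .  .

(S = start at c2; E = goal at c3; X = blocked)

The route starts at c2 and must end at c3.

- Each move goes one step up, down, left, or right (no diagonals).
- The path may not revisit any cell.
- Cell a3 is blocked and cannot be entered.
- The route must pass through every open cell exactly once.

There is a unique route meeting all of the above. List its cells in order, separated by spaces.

c2 c1 b1 a1 a2 b2 b3 b4 a4 a5 b5 c5 c4 c3

Need to visit all 14 open cells exactly once, starting at c2 and ending at c3.
Route from c2: up 1 to c1, left 2 to a1, down 1 to a2, right 1 to b2, down 2 to b4, left 1 to a4, down 1 to a5, right 2 to c5, up 2 to c3 — 13 moves in all.
Check: all 14 open cells covered.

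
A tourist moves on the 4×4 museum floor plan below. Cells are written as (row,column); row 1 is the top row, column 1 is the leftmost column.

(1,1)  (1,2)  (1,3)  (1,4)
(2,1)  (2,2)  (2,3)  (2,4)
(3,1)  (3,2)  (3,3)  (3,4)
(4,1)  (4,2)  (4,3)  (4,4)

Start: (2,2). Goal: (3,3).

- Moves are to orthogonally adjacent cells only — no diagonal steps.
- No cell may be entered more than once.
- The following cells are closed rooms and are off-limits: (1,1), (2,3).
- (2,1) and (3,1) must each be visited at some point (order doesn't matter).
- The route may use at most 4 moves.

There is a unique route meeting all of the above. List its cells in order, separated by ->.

The budget equals the shortest possible length, so every move has to be on a shortest route through the required cells.
Route from (2,2): left 1 to (2,1), down 1 to (3,1), right 2 to (3,3) — 4 moves in all.
Check: all required cells visited; 4 ≤ 4 moves.

(2,2) -> (2,1) -> (3,1) -> (3,2) -> (3,3)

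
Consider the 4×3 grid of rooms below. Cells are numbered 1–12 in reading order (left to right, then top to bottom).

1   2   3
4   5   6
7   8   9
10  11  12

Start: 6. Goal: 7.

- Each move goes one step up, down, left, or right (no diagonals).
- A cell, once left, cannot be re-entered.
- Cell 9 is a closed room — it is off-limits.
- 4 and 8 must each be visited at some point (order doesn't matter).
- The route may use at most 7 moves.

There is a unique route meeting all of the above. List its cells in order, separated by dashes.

6 - 3 - 2 - 1 - 4 - 5 - 8 - 7

The 7-move cap with required stops at 4, 8 leaves no slack for detours.
Route from 6: up to 3, 2× left (reaching 1), down to 4, right to 5, down to 8, left to 7 — 7 moves in all.
Check: all required cells visited; 7 ≤ 7 moves.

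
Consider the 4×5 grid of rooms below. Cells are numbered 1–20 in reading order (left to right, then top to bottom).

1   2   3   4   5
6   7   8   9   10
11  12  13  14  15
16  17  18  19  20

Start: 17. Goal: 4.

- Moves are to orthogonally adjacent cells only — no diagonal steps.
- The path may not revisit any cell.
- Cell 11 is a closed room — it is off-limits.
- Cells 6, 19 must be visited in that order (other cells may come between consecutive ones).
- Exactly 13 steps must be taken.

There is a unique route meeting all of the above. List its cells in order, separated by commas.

The waypoints must appear in the order 6, 19, with no cell reused.
Route from 17: up 2 to 7, left 1 to 6, up 1 to 1, right 2 to 3, down 3 to 18, right 1 to 19, up 3 to 4 — 13 moves in all.
Check: order respected (6 at step 3, 19 at step 10); 13 moves as required.

17, 12, 7, 6, 1, 2, 3, 8, 13, 18, 19, 14, 9, 4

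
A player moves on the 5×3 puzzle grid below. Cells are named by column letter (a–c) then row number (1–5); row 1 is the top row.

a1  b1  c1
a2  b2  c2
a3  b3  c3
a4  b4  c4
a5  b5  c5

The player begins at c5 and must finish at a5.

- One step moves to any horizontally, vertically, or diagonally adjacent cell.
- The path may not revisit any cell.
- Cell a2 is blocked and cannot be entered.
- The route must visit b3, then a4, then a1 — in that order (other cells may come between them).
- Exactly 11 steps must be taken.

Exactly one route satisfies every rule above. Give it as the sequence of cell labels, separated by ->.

The waypoints must appear in the order b3, a4, a1, with no cell reused.
Route from c5: up 1 to c4, up-left 1 to b3, down-left 1 to a4, up 1 to a3, up-right 1 to b2, up-left 1 to a1, right 1 to b1, down-right 1 to c2, down 1 to c3, down-left 2 to a5 — 11 moves in all.
Check: order respected (b3 at step 2, a4 at step 3, a1 at step 6); 11 moves as required.

c5 -> c4 -> b3 -> a4 -> a3 -> b2 -> a1 -> b1 -> c2 -> c3 -> b4 -> a5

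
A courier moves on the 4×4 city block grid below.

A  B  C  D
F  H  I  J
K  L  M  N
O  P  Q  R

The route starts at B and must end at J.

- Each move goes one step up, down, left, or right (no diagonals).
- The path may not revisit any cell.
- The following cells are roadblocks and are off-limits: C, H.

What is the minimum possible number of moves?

7

The Manhattan distance from B to J is |1−2| + |2−4| = 3, so at least 3 moves are needed.
That bound ignores the blocked cells. Measuring each leg by the fewest moves that actually steer around them (B→J: 7) raises the lower bound to 7.
A route of 7 moves exists: B → A → F → K → L → M → I → J.
Since 7 matches that lower bound, it is optimal.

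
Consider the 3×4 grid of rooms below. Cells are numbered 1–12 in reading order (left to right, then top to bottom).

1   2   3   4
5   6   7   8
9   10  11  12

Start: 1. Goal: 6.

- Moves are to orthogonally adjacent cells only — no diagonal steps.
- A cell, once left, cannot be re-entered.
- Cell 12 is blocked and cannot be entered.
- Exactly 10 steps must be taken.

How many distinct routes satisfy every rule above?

2

Need simple routes of exactly 10 moves from 1 to 6 (Manhattan distance 2, so 4 moves are spent on a detour and 4 undoing it).
Enumerating: 1 5 9 10 11 7 8 4 3 2 6 | 1 2 3 4 8 7 11 10 9 5 6.
That gives 2 routes.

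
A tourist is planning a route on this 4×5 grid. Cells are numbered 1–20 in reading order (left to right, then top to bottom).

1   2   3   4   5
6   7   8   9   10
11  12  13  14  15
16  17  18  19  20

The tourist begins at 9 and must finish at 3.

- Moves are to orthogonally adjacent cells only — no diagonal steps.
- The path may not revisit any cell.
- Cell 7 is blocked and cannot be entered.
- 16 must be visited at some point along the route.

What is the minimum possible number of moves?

10

Any route passes through 16 somewhere between 9 and 3. Summing Manhattan distances along the two legs (9 → 16 → 3) gives a lower bound of 5 + 5 = 10 moves.
A route of 10 moves achieves this: 9 → 14 → 19 → 18 → 17 → 16 → 11 → 6 → 1 → 2 → 3.
Since 10 matches the lower bound, it is optimal.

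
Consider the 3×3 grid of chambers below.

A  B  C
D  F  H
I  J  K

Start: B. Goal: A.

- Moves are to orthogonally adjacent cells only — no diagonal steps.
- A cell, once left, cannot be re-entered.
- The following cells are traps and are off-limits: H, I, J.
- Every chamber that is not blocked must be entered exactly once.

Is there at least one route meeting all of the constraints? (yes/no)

no

Cell C has only one open neighbour but is neither the start nor the goal, so a Hamiltonian route would have to both enter and leave it through the same neighbour — impossible without revisiting.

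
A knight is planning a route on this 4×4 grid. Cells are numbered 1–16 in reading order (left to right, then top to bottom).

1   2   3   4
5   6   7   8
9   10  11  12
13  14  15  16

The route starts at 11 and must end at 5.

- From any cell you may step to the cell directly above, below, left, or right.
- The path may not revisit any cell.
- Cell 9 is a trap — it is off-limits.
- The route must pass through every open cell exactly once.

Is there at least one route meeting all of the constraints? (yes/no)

no

Cell 13 has only one open neighbour but is neither the start nor the goal, so a Hamiltonian route would have to both enter and leave it through the same neighbour — impossible without revisiting.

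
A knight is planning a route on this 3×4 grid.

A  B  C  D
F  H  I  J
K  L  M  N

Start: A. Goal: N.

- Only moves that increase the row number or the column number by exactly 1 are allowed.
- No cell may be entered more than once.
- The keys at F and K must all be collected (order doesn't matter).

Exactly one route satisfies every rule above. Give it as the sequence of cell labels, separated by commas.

A, F, K, L, M, N

Moves only go right or down, so the column and row indices never decrease.
Route from A: down 2 to K, right 3 to N — 5 moves in all.
Check: all required cells visited.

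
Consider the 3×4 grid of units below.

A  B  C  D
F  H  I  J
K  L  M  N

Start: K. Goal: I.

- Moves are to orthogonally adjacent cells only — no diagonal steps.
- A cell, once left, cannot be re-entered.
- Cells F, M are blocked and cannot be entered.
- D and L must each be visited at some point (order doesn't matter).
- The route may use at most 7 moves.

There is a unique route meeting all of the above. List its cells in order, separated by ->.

The budget equals the shortest possible length, so every move has to be on a shortest route through the required cells.
Route from K: right 1 to L, up 2 to B, right 2 to D, down 1 to J, left 1 to I — 7 moves in all.
Check: all required cells visited; 7 ≤ 7 moves.

K -> L -> H -> B -> C -> D -> J -> I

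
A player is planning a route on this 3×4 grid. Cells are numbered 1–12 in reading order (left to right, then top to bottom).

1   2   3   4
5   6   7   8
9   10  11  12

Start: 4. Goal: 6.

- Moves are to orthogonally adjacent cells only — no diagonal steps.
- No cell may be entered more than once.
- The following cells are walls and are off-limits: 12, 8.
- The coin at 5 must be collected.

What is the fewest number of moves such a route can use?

5

Any route passes through 5 somewhere between 4 and 6. Summing Manhattan distances along the two legs (4 → 5 → 6) gives a lower bound of 4 + 1 = 5 moves.
A route of 5 moves achieves this: 4 → 3 → 2 → 1 → 5 → 6.
Since 5 matches the lower bound, it is optimal.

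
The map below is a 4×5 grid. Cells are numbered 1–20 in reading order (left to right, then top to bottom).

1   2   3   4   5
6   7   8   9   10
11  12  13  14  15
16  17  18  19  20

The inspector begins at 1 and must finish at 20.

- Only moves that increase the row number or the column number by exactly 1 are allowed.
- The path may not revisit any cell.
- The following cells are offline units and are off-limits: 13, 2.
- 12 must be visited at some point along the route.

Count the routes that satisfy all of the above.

A right/down-only route from 1 to 20 makes exactly 3 down-moves and 4 right-moves in some order.
With no other constraints that would be C(7,3) = 35 routes.
Split at 12 and multiply the segment counts (each segment already excludes blocked cells): 1→12: 2; 12→20: 1; product = 2.
That gives 2 routes.

2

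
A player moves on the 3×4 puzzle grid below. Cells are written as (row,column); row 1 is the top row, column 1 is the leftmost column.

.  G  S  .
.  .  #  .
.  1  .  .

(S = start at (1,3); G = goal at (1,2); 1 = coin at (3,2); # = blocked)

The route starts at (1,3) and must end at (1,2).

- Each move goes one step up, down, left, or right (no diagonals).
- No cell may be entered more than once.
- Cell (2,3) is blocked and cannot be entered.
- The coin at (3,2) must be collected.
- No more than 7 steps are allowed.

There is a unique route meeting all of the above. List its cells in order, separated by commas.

The 7-move cap with required stops at (3,2) leaves no slack for detours.
Route from (1,3): right to (1,4), 2× down (reaching (3,4)), 2× left (reaching (3,2)), 2× up (reaching (1,2)) — 7 moves in all.
Check: all required cells visited; 7 ≤ 7 moves.

(1,3), (1,4), (2,4), (3,4), (3,3), (3,2), (2,2), (1,2)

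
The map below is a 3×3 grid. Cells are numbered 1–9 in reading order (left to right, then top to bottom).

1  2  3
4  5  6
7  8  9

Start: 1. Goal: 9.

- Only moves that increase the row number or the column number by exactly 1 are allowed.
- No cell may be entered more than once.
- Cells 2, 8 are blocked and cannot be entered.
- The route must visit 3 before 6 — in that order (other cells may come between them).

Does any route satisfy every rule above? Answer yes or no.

Every right/down route from 1 to 3 runs into a blocked cell, so that leg cannot be completed.

no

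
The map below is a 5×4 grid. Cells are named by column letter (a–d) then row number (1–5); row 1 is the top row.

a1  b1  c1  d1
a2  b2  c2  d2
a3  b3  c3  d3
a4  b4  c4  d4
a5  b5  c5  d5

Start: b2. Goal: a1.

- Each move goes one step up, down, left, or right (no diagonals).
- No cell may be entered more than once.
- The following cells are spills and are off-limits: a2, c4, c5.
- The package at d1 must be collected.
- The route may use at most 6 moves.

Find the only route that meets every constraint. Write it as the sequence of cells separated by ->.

Any route must reach d1 and still end at a1 within 6 moves, so the order of the required stops is forced.
Route from b2: right 2 to d2, up 1 to d1, left 3 to a1 — 6 moves in all.
Check: all required cells visited; 6 ≤ 6 moves.

b2 -> c2 -> d2 -> d1 -> c1 -> b1 -> a1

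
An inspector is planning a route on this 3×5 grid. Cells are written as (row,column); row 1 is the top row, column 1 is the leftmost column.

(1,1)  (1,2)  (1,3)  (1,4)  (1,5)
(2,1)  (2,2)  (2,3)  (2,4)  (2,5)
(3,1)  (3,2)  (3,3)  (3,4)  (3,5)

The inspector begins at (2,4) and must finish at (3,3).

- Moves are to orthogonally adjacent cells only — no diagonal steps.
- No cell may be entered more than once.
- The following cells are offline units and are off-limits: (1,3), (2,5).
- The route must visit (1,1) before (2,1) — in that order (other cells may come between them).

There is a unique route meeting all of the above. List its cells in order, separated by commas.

The waypoints must appear in the order (1,1), (2,1), with no cell reused.
Route from (2,4): 2× left (reaching (2,2)), up to (1,2), left to (1,1), 2× down (reaching (3,1)), 2× right (reaching (3,3)) — 8 moves in all.
Check: order respected ((1,1) at step 4, (2,1) at step 5).

(2,4), (2,3), (2,2), (1,2), (1,1), (2,1), (3,1), (3,2), (3,3)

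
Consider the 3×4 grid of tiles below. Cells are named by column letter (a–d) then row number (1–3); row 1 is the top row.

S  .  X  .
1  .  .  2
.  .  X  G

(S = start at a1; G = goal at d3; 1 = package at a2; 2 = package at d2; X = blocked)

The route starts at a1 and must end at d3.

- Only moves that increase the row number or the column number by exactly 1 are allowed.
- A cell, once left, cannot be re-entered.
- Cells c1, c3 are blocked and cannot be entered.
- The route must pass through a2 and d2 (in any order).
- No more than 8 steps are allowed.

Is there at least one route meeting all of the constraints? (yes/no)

One route that works: a1 → a2 → b2 → c2 → d2 → d3.

yes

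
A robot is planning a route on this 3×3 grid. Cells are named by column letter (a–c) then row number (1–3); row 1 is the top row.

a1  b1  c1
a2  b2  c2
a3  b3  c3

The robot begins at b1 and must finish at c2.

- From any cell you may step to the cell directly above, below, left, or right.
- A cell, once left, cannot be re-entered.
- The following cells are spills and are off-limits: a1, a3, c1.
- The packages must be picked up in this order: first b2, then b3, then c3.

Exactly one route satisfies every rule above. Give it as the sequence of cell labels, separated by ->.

The waypoints must appear in the order b2, b3, c3, with no cell reused.
Route from b1: down 2 to b3, right 1 to c3, up 1 to c2 — 4 moves in all.
Check: order respected (b2 at step 1, b3 at step 2, c3 at step 3).

b1 -> b2 -> b3 -> c3 -> c2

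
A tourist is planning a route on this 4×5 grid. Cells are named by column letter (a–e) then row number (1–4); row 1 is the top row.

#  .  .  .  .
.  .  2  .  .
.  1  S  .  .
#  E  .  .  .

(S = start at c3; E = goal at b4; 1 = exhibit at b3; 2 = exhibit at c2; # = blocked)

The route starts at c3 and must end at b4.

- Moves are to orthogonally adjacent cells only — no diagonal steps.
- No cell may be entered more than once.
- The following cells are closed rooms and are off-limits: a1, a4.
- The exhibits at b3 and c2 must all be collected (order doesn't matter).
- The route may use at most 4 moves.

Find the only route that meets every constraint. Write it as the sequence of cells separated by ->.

The budget equals the shortest possible length, so every move has to be on a shortest route through the required cells.
Route from c3: up to c2, left to b2, 2× down (reaching b4) — 4 moves in all.
Check: all required cells visited; 4 ≤ 4 moves.

c3 -> c2 -> b2 -> b3 -> b4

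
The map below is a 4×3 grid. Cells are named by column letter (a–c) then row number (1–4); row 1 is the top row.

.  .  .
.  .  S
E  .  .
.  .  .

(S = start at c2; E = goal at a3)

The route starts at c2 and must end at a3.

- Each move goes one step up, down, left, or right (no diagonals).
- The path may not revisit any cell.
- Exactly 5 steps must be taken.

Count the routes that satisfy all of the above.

Need simple routes of exactly 5 moves from c2 to a3 (Manhattan distance 3, so 1 moves are spent on a detour and 1 undoing it).
Branch systematically from the start, pruning whenever the remaining move budget drops below the Manhattan distance to a3 or differs from it in parity. Grouping the completions by first move — via c1: 3; via c3: 4; via b2: 2 — and summing: 3 + 4 + 2 = 9.
That gives 9 routes.

9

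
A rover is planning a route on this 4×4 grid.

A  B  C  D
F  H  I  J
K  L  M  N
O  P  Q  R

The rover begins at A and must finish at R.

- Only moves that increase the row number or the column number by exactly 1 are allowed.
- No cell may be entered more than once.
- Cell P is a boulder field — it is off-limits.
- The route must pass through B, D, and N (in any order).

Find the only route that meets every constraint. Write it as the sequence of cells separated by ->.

Moves only go right or down, so the column and row indices never decrease.
Route from A: 3× right (reaching D), 3× down (reaching R) — 6 moves in all.
Check: all required cells visited.

A -> B -> C -> D -> J -> N -> R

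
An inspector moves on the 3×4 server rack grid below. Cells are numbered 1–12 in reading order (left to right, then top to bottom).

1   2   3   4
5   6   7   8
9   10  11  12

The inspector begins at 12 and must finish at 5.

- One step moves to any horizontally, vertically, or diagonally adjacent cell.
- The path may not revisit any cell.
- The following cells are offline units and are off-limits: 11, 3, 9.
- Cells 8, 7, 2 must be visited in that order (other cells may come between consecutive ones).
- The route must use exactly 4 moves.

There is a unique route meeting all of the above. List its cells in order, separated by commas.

The waypoints must appear in the order 8, 7, 2, with no cell reused.
Route from 12: up to 8, left to 7, up-left to 2, down-left to 5 — 4 moves in all.
Check: order respected (8 at step 1, 7 at step 2, 2 at step 3); 4 moves as required.

12, 8, 7, 2, 5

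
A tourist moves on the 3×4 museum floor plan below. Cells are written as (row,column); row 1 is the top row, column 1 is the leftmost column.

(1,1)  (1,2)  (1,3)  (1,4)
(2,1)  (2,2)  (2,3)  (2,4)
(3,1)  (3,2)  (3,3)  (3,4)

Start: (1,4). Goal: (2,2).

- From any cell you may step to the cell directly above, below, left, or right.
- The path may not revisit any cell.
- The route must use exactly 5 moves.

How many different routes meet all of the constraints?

6

Need simple routes of exactly 5 moves from (1,4) to (2,2) (Manhattan distance 3, so 1 moves are spent on a detour and 1 undoing it).
Enumerating: (1,4) (2,4) (3,4) (3,3) (2,3) (2,2) | (1,4) (2,4) (3,4) (3,3) (3,2) (2,2) | (1,4) (2,4) (2,3) (1,3) (1,2) (2,2) | (1,4) (2,4) (2,3) (3,3) (3,2) (2,2) | (1,4) (1,3) (2,3) (3,3) (3,2) (2,2) | (1,4) (1,3) (1,2) (1,1) (2,1) (2,2).
That gives 6 routes.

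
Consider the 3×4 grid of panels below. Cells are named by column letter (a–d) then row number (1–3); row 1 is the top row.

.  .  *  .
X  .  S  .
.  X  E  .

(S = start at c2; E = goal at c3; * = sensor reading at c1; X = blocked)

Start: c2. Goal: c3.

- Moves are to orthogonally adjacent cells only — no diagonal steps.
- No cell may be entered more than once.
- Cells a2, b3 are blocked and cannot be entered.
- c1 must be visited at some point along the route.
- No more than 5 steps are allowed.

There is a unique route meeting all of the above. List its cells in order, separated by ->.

c2 -> c1 -> d1 -> d2 -> d3 -> c3

The budget equals the shortest possible length, so every move has to be on a shortest route through the required cells.
Route from c2: up to c1, right to d1, 2× down (reaching d3), left to c3 — 5 moves in all.
Check: all required cells visited; 5 ≤ 5 moves.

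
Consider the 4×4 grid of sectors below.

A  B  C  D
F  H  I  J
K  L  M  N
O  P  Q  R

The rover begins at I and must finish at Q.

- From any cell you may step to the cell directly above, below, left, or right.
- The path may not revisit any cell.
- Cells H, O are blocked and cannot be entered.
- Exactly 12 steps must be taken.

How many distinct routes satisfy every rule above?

Need simple routes of exactly 12 moves from I to Q (Manhattan distance 2, so 5 moves are spent on a detour and 5 undoing it).
Enumerating: I M L K F A B C D J N R Q | I M N J D C B A F K L P Q | I J D C B A F K L M N R Q.
That gives 3 routes.

3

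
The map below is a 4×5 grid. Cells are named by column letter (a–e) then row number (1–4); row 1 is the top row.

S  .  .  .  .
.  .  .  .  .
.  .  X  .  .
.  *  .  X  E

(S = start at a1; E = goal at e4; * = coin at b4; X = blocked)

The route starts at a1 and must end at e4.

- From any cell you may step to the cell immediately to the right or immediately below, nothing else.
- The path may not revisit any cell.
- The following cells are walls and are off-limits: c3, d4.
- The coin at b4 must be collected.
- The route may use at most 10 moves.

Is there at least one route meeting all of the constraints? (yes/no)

no

Every right/down route from b4 to e4 runs into a blocked cell, so that leg cannot be completed.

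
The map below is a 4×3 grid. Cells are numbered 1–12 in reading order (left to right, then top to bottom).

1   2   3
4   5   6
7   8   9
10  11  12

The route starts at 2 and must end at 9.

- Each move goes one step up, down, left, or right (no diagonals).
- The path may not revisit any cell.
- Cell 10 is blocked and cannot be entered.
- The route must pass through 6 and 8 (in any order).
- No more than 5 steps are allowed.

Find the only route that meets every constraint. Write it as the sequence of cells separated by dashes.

2 - 3 - 6 - 5 - 8 - 9

The budget equals the shortest possible length, so every move has to be on a shortest route through the required cells.
Route from 2: right 1 to 3, down 1 to 6, left 1 to 5, down 1 to 8, right 1 to 9 — 5 moves in all.
Check: all required cells visited; 5 ≤ 5 moves.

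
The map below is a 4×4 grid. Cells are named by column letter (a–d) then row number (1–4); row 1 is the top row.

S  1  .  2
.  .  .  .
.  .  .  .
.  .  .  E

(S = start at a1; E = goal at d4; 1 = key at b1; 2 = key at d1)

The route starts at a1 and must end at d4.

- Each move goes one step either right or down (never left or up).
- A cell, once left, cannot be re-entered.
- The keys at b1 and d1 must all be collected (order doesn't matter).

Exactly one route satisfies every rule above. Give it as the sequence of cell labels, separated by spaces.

a1 b1 c1 d1 d2 d3 d4

Moves only go right or down, so the column and row indices never decrease.
Route from a1: right 3 to d1, down 3 to d4 — 6 moves in all.
Check: all required cells visited.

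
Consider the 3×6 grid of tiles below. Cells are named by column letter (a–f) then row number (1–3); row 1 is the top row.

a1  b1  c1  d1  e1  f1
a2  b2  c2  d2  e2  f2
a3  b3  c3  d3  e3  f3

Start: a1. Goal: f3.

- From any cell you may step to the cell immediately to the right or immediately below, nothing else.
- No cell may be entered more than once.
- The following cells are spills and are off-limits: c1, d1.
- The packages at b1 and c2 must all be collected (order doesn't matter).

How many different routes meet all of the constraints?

4

A right/down-only route from a1 to f3 makes exactly 2 down-moves and 5 right-moves in some order.
With no other constraints that would be C(7,2) = 21 routes.
A monotone route can only reach the required cells in the order b1, c2, so split there and multiply the segment counts (each segment already excludes blocked cells): a1→b1: 1; b1→c2: 1; c2→f3: 4; product = 4.
That gives 4 routes.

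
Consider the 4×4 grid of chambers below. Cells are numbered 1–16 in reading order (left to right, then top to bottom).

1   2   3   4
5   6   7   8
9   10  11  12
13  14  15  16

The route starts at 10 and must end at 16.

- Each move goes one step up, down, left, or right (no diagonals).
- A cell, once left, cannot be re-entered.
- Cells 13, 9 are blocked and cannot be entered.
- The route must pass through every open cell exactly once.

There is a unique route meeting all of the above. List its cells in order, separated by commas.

Need to visit all 14 open cells exactly once, starting at 10 and ending at 16.
Cell 5 has only two open neighbours (1 and 6), so the path must pass straight through it: one of those is the cell it's entered from and the other is where it exits.
Route from 10: down to 14, right to 15, 2× up (reaching 7), 2× left (reaching 5), up to 1, 3× right (reaching 4), 3× down (reaching 16) — 13 moves in all.
Check: all 14 open cells covered.

10, 14, 15, 11, 7, 6, 5, 1, 2, 3, 4, 8, 12, 16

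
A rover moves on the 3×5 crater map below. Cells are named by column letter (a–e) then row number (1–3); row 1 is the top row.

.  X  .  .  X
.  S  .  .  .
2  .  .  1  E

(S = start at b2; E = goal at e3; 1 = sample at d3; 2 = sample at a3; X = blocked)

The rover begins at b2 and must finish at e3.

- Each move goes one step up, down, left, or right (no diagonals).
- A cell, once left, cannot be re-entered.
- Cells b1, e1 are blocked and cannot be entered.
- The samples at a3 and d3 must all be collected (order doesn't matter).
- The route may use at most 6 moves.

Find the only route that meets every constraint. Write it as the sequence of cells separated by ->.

b2 -> a2 -> a3 -> b3 -> c3 -> d3 -> e3

The 6-move cap with required stops at a3, d3 leaves no slack for detours.
Route from b2: left 1 to a2, down 1 to a3, right 4 to e3 — 6 moves in all.
Check: all required cells visited; 6 ≤ 6 moves.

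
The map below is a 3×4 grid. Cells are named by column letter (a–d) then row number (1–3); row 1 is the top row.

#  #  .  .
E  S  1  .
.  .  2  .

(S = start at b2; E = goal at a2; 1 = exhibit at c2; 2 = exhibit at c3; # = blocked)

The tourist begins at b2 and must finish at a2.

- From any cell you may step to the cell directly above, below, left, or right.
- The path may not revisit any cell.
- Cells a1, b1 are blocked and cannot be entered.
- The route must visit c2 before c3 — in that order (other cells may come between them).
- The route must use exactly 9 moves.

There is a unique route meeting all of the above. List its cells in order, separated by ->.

b2 -> c2 -> c1 -> d1 -> d2 -> d3 -> c3 -> b3 -> a3 -> a2

The waypoints must appear in the order c2, c3, with no cell reused.
Route from b2: right to c2, up to c1, right to d1, 2× down (reaching d3), 3× left (reaching a3), up to a2 — 9 moves in all.
Check: order respected (1 at step 1, 2 at step 6); 9 moves as required.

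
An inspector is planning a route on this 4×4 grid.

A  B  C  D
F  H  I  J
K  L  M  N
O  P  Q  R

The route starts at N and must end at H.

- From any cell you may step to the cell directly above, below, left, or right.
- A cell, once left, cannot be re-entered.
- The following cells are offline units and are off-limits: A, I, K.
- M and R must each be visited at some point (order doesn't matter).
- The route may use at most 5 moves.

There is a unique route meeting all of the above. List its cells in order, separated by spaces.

The budget equals the shortest possible length, so every move has to be on a shortest route through the required cells.
Route from N: down to R, left to Q, up to M, left to L, up to H — 5 moves in all.
Check: all required cells visited; 5 ≤ 5 moves.

N R Q M L H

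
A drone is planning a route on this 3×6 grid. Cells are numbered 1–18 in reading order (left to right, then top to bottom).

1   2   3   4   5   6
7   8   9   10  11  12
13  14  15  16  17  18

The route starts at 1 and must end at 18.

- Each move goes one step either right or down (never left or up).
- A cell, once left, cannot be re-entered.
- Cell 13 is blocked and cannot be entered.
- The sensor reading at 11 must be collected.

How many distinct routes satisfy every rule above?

10

A right/down-only route from 1 to 18 makes exactly 2 down-moves and 5 right-moves in some order.
With no other constraints that would be C(7,2) = 21 routes.
Split at 11 and multiply the segment counts (each segment already excludes blocked cells): 1→11: 5; 11→18: 2; product = 10.
That gives 10 routes.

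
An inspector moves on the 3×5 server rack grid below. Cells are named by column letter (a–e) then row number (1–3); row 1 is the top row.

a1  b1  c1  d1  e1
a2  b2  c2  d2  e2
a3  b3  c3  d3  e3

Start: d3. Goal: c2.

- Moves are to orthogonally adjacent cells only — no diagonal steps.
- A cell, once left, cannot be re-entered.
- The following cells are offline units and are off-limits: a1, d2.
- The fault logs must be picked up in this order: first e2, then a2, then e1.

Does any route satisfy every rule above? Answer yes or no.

Ignoring the required order, 1 revisit-free route from d3 to c2 passes through all of e2, a2, and e1; the waypoint orders that occur are e2 → e1 → a2 (1) — never e2 → a2 → e1.

no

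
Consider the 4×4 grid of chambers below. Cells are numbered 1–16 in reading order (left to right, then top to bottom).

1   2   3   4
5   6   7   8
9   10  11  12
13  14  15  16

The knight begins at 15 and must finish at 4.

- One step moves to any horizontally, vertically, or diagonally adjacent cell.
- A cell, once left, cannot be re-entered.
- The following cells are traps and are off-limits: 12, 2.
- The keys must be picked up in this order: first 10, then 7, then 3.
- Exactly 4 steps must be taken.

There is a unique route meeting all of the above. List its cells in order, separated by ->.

15 -> 10 -> 7 -> 3 -> 4

The waypoints must appear in the order 10, 7, 3, with no cell reused.
Route from 15: up-left 1 to 10, up-right 1 to 7, up 1 to 3, right 1 to 4 — 4 moves in all.
Check: order respected (10 at step 1, 7 at step 2, 3 at step 3); 4 moves as required.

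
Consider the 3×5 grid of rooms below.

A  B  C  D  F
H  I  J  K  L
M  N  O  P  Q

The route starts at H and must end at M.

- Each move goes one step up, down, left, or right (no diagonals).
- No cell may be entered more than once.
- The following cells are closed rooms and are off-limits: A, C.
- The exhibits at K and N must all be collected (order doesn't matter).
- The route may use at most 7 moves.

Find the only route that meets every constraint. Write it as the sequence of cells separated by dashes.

The budget equals the shortest possible length, so every move has to be on a shortest route through the required cells.
Route from H: right 3 to K, down 1 to P, left 3 to M — 7 moves in all.
Check: all required cells visited; 7 ≤ 7 moves.

H - I - J - K - P - O - N - M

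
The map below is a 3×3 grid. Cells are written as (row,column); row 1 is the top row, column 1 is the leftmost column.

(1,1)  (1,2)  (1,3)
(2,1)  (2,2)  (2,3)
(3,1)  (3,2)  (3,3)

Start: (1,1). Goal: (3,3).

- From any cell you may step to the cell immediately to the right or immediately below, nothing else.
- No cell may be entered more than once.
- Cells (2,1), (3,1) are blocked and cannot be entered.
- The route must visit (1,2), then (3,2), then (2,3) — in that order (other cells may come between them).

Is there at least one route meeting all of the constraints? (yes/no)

(2,3) lies above (3,2), so going from (3,2) to (2,3) would need an upward move — but moves only go right/down, so (3,2) cannot be visited before (2,3).

no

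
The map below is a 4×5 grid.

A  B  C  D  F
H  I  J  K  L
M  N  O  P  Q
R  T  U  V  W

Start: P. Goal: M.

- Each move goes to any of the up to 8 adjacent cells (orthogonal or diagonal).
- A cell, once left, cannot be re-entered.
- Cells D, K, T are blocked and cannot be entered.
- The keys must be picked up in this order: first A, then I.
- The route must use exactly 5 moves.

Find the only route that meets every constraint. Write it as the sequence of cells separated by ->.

The waypoints must appear in the order A, I, with no cell reused.
Route from P: up-left 2 to B, left 1 to A, down-right 1 to I, down-left 1 to M — 5 moves in all.
Check: order respected (A at step 3, I at step 4); 5 moves as required.

P -> J -> B -> A -> I -> M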